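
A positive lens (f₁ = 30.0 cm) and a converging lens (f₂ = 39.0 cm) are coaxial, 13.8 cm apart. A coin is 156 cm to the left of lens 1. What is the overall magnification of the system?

Lens 1: 1/d_i1 = 1/(30.0) − 1/(156) = 0.02692, so d_i1 = 37.14 cm; m₁ = −d_i1/d_o1 = -0.2381.
d_o2 = 13.8 − (37.14) = -23.34 cm (virtual object).
Lens 2: 1/d_i2 = 1/(39.0) − 1/(-23.34) = 0.06849, so d_i2 = 14.60 cm; m₂ = −d_i2/d_o2 = +0.6256.
m = m₁·m₂ = (-0.2381)(+0.6256) = -0.149.

m = -0.149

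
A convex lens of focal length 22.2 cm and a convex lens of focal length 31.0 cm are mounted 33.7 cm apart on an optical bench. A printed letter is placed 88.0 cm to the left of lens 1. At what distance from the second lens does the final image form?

4.61 cm

Lens 1: 1/d_i1 = 1/f₁ − 1/d_o1 = 1/(22.2) − 1/(88.0) = 0.03368, so d_i1 = 29.69 cm.
The intermediate image is 29.69 cm to the right of lens 1, which is 33.7 − (29.69) = 4.010 cm to the left of lens 2, so d_o2 = +4.010 cm.
Lens 2: 1/d_i2 = 1/f₂ − 1/d_o2 = 1/(31.0) − 1/(4.010) = -0.2171, so d_i2 = -4.61 cm.
The final image is virtual, 4.61 cm to the left of lens 2 (overall magnification ≈ -0.39).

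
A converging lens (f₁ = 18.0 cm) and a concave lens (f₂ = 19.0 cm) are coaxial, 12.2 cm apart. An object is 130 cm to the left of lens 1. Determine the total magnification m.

Lens 1: 1/d_i1 = 1/(18.0) − 1/(130) = 0.04786, so d_i1 = 20.89 cm; m₁ = −d_i1/d_o1 = -0.1607.
d_o2 = 12.2 − (20.89) = -8.690 cm (virtual object).
f₂ = −19.0 cm (diverging).
Lens 2: 1/d_i2 = 1/(-19.0) − 1/(-8.690) = 0.06244, so d_i2 = 16.01 cm; m₂ = −d_i2/d_o2 = +1.843.
m = m₁·m₂ = (-0.1607)(+1.843) = -0.296.

m = -0.296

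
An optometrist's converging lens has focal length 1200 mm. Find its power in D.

f = 120 cm = 1.20 m.
P = 1/f = 1/(1.20 m) = +0.833 D.

P = +0.833 D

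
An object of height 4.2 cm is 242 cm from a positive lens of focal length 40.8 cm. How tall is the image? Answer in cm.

1/d_i = 1/f − 1/d_o = 1/(40.80) − 1/(242) = 0.02038, so d_i = 49.07 cm.
m = −d_i/d_o = -0.2028.
|h_i| = |m|·h_o = 0.2028 × 4.2 = 0.852 cm. The image is real, inverted and reduced, on the far side of the lens.

0.852 cm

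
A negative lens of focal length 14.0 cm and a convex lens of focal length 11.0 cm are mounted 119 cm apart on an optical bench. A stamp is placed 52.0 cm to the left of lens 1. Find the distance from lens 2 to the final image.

Lens 1 is diverging, so f₁ = −14.0 cm.
Lens 1: 1/d_i1 = 1/f₁ − 1/d_o1 = 1/(-14.0) − 1/(52.0) = -0.09066, so d_i1 = -11.03 cm.
The intermediate image is 11.03 cm to the left of lens 1 (virtual), which is 119 − (-11.03) = 130.0 cm to the left of lens 2, so d_o2 = +130.0 cm.
Lens 2: 1/d_i2 = 1/f₂ − 1/d_o2 = 1/(11.0) − 1/(130.0) = 0.08322, so d_i2 = 12.0 cm.
The final image is real, 12.0 cm to the right of lens 2 (overall magnification ≈ -0.020).

12.0 cm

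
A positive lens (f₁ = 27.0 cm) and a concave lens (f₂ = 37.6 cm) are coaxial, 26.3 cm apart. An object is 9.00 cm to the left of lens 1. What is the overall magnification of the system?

m = +0.729

Lens 1: 1/d_i1 = 1/(27.0) − 1/(9.00) = -0.07407, so d_i1 = -13.50 cm; m₁ = −d_i1/d_o1 = +1.500.
d_o2 = 26.3 − (-13.50) = 39.80 cm.
f₂ = −37.6 cm (diverging).
Lens 2: 1/d_i2 = 1/(-37.6) − 1/(39.80) = -0.05172, so d_i2 = -19.33 cm; m₂ = −d_i2/d_o2 = +0.4858.
m = m₁·m₂ = (+1.500)(+0.4858) = +0.729.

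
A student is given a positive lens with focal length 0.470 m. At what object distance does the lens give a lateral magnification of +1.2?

0.0783 m

m = −d_i/d_o ⇒ d_i = −m·d_o.
1/f = 1/d_o + 1/d_i = 1/d_o − 1/(m·d_o) = (1 − 1/m)/d_o, so d_o = f(1 − 1/m) = (0.4700)(1 − 1/(+1.2)) = 0.0783 m.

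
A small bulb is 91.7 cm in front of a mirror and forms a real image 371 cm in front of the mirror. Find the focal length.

Real image ⇒ d_i = +371 cm.
1/f = 1/d_o + 1/d_i = 1/(91.7) + 1/(371) = 0.01360, so f = 73.5 cm.
Since f is positive, the mirror is concave.

f = 73.5 cm (concave)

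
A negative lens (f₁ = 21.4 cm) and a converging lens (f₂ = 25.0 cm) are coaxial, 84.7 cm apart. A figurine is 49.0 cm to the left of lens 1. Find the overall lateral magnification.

m = -0.102

f₁ = −21.4 cm (diverging).
Lens 1: 1/d_i1 = 1/(-21.4) − 1/(49.0) = -0.06714, so d_i1 = -14.89 cm; m₁ = −d_i1/d_o1 = +0.3039.
d_o2 = 84.7 − (-14.89) = 99.59 cm.
Lens 2: 1/d_i2 = 1/(25.0) − 1/(99.59) = 0.02996, so d_i2 = 33.38 cm; m₂ = −d_i2/d_o2 = -0.3352.
m = m₁·m₂ = (+0.3039)(-0.3352) = -0.102.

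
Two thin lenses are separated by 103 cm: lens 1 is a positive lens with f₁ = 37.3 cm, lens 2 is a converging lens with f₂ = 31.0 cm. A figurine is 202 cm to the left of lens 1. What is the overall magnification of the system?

Lens 1: 1/d_i1 = 1/(37.3) − 1/(202) = 0.02186, so d_i1 = 45.75 cm; m₁ = −d_i1/d_o1 = -0.2265.
d_o2 = 103 − (45.75) = 57.25 cm.
Lens 2: 1/d_i2 = 1/(31.0) − 1/(57.25) = 0.01479, so d_i2 = 67.61 cm; m₂ = −d_i2/d_o2 = -1.181.
m = m₁·m₂ = (-0.2265)(-1.181) = +0.267.

m = +0.267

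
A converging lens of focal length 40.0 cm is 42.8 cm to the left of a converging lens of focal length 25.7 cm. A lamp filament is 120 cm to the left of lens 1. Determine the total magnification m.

m = -0.300

Lens 1: 1/d_i1 = 1/(40.0) − 1/(120) = 0.01667, so d_i1 = 60.00 cm; m₁ = −d_i1/d_o1 = -0.5000.
d_o2 = 42.8 − (60.00) = -17.20 cm (virtual object).
Lens 2: 1/d_i2 = 1/(25.7) − 1/(-17.20) = 0.09705, so d_i2 = 10.30 cm; m₂ = −d_i2/d_o2 = +0.5991.
m = m₁·m₂ = (-0.5000)(+0.5991) = -0.300.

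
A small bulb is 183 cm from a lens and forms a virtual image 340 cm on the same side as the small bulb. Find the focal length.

f = 396 cm (converging)

Virtual image ⇒ d_i = −340 cm.
1/f = 1/d_o + 1/d_i = 1/(183) + 1/(-340) = 0.002523, so f = 396 cm.
Since f is positive, the lens is converging.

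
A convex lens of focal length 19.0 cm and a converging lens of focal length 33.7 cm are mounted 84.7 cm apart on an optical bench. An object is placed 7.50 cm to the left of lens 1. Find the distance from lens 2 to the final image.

Lens 1: 1/d_i1 = 1/f₁ − 1/d_o1 = 1/(19.0) − 1/(7.50) = -0.08070, so d_i1 = -12.39 cm.
The intermediate image is 12.39 cm to the left of lens 1 (virtual), which is 84.7 − (-12.39) = 97.09 cm to the left of lens 2, so d_o2 = +97.09 cm.
Lens 2: 1/d_i2 = 1/f₂ − 1/d_o2 = 1/(33.7) − 1/(97.09) = 0.01937, so d_i2 = 51.6 cm.
The final image is real, 51.6 cm to the right of lens 2 (overall magnification ≈ -0.88).

51.6 cm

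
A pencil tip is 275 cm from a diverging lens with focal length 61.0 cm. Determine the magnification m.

For a diverging lens, f = -61.0 cm.
1/d_i = 1/f − 1/d_o = 1/(-61.00) − 1/(275) = -0.02003, so d_i = -49.93 cm.
m = −d_i/d_o = −(-49.93)/(275) = +0.182.
The image is virtual, upright and reduced, on the same side as the object.

m = +0.182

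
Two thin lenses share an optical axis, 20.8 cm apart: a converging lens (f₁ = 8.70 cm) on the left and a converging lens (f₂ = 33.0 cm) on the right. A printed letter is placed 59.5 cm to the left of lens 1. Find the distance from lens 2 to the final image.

15.6 cm

Lens 1: 1/d_i1 = 1/f₁ − 1/d_o1 = 1/(8.70) − 1/(59.5) = 0.09814, so d_i1 = 10.19 cm.
The intermediate image is 10.19 cm to the right of lens 1, which is 20.8 − (10.19) = 10.61 cm to the left of lens 2, so d_o2 = +10.61 cm.
Lens 2: 1/d_i2 = 1/f₂ − 1/d_o2 = 1/(33.0) − 1/(10.61) = -0.06395, so d_i2 = -15.6 cm.
The final image is virtual, 15.6 cm to the left of lens 2 (overall magnification ≈ -0.25).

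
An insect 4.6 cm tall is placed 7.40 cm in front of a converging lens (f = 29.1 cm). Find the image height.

1/d_i = 1/f − 1/d_o = 1/(29.10) − 1/(7.40) = -0.1008, so d_i = -9.924 cm.
m = −d_i/d_o = +1.341.
|h_i| = |m|·h_o = 1.341 × 4.6 = 6.17 cm. The image is virtual, upright and enlarged, on the same side as the object.

6.17 cm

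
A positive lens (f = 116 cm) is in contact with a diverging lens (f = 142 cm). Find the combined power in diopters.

P = +0.158 D

P₁ = 1/f₁ = 1/(1.16 m) = +0.8621 D; P₂ = 1/f₂ = 1/(-1.42 m) = -0.7042 D.
For thin lenses in contact, P = P₁ + P₂ = (+0.8621) + (-0.7042) = +0.158 D.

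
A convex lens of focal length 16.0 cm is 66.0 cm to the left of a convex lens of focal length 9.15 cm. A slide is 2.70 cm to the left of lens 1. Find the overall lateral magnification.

Lens 1: 1/d_i1 = 1/(16.0) − 1/(2.70) = -0.3079, so d_i1 = -3.248 cm; m₁ = −d_i1/d_o1 = +1.203.
d_o2 = 66.0 − (-3.248) = 69.25 cm.
Lens 2: 1/d_i2 = 1/(9.15) − 1/(69.25) = 0.09485, so d_i2 = 10.54 cm; m₂ = −d_i2/d_o2 = -0.1522.
m = m₁·m₂ = (+1.203)(-0.1522) = -0.183.

m = -0.183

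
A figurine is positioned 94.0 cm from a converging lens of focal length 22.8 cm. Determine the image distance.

Lens equation: 1/d_i = 1/f − 1/d_o = 1/(22.80) − 1/(94.0) = 0.04386 − 0.01064 = 0.03322, so d_i = 30.1 cm.
The image is real, inverted and reduced, on the far side of the lens.

30.1 cm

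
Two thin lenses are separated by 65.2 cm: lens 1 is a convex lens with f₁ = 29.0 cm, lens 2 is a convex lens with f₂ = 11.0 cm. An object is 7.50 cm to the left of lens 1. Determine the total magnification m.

Lens 1: 1/d_i1 = 1/(29.0) − 1/(7.50) = -0.09885, so d_i1 = -10.12 cm; m₁ = −d_i1/d_o1 = +1.349.
d_o2 = 65.2 − (-10.12) = 75.32 cm.
Lens 2: 1/d_i2 = 1/(11.0) − 1/(75.32) = 0.07763, so d_i2 = 12.88 cm; m₂ = −d_i2/d_o2 = -0.1710.
m = m₁·m₂ = (+1.349)(-0.1710) = -0.231.

m = -0.231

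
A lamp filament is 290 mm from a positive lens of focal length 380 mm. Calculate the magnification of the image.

m = +4.22

1/d_i = 1/f − 1/d_o = 1/(380.0) − 1/(290) = -0.0008167, so d_i = -1224 mm.
m = −d_i/d_o = −(-1224)/(290) = +4.22.
The image is virtual, upright and enlarged, on the same side as the object.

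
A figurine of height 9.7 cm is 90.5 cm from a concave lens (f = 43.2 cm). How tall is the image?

For a concave lens, f = -43.2 cm.
1/d_i = 1/f − 1/d_o = 1/(-43.20) − 1/(90.5) = -0.03420, so d_i = -29.24 cm.
m = −d_i/d_o = +0.3231.
|h_i| = |m|·h_o = 0.3231 × 9.7 = 3.13 cm. The image is virtual, upright and reduced, on the same side as the object.

3.13 cm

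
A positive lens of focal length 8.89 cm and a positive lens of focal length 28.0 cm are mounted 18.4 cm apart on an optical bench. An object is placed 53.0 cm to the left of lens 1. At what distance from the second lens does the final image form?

10.7 cm

Lens 1: 1/d_i1 = 1/f₁ − 1/d_o1 = 1/(8.89) − 1/(53.0) = 0.09362, so d_i1 = 10.68 cm.
The intermediate image is 10.68 cm to the right of lens 1, which is 18.4 − (10.68) = 7.720 cm to the left of lens 2, so d_o2 = +7.720 cm.
Lens 2: 1/d_i2 = 1/f₂ − 1/d_o2 = 1/(28.0) − 1/(7.720) = -0.09382, so d_i2 = -10.7 cm.
The final image is virtual, 10.7 cm to the left of lens 2 (overall magnification ≈ -0.28).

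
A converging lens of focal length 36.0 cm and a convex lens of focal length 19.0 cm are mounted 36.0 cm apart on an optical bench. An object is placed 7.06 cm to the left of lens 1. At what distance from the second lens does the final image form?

33.0 cm

Lens 1: 1/d_i1 = 1/f₁ − 1/d_o1 = 1/(36.0) − 1/(7.06) = -0.1139, so d_i1 = -8.782 cm.
The intermediate image is 8.782 cm to the left of lens 1 (virtual), which is 36.0 − (-8.782) = 44.78 cm to the left of lens 2, so d_o2 = +44.78 cm.
Lens 2: 1/d_i2 = 1/f₂ − 1/d_o2 = 1/(19.0) − 1/(44.78) = 0.03030, so d_i2 = 33.0 cm.
The final image is real, 33.0 cm to the right of lens 2 (overall magnification ≈ -0.92).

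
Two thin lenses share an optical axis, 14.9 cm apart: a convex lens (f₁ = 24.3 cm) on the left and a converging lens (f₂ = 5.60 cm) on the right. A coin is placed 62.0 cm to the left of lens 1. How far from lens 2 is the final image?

Lens 1: 1/d_i1 = 1/f₁ − 1/d_o1 = 1/(24.3) − 1/(62.0) = 0.02502, so d_i1 = 39.96 cm.
The intermediate image is 39.96 cm to the right of lens 1, which lies 25.06 cm to the right of lens 2 — a virtual object — so d_o2 = −25.06 cm.
Lens 2: 1/d_i2 = 1/f₂ − 1/d_o2 = 1/(5.60) − 1/(-25.06) = 0.2185, so d_i2 = 4.58 cm.
The final image is real, 4.58 cm to the right of lens 2 (overall magnification ≈ -0.12).

4.58 cm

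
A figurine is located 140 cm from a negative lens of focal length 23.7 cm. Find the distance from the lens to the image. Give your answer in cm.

For a negative lens, f = -23.7 cm.
Lens equation: 1/s_i = 1/f − 1/s_o = 1/(-23.70) − 1/(140) = -0.04219 − 0.007143 = -0.04934, so s_i = -20.3 cm.
The image is virtual, upright and reduced, on the same side as the object.

20.3 cm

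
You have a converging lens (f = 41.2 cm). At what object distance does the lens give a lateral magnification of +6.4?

m = −d_i/d_o ⇒ d_i = −m·d_o.
1/f = 1/d_o + 1/d_i = 1/d_o − 1/(m·d_o) = (1 − 1/m)/d_o, so d_o = f(1 − 1/m) = (41.20)(1 − 1/(+6.4)) = 34.8 cm.

34.8 cm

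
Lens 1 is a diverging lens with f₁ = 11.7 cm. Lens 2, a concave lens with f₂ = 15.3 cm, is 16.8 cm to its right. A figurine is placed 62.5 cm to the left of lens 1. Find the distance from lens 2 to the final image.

9.72 cm

Lens 1 is diverging, so f₁ = −11.7 cm.
Lens 1: 1/d_i1 = 1/f₁ − 1/d_o1 = 1/(-11.7) − 1/(62.5) = -0.1015, so d_i1 = -9.855 cm.
The intermediate image is 9.855 cm to the left of lens 1 (virtual), which is 16.8 − (-9.855) = 26.66 cm to the left of lens 2, so d_o2 = +26.66 cm.
Lens 2 is diverging, so f₂ = −15.3 cm.
Lens 2: 1/d_i2 = 1/f₂ − 1/d_o2 = 1/(-15.3) − 1/(26.66) = -0.1029, so d_i2 = -9.72 cm.
The final image is virtual, 9.72 cm to the left of lens 2 (overall magnification ≈ 0.058).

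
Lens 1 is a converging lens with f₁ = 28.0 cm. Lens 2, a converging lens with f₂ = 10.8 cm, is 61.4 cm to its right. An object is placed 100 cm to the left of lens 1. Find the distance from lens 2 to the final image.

Lens 1: 1/d_i1 = 1/f₁ − 1/d_o1 = 1/(28.0) − 1/(100) = 0.02571, so d_i1 = 38.89 cm.
The intermediate image is 38.89 cm to the right of lens 1, which is 61.4 − (38.89) = 22.51 cm to the left of lens 2, so d_o2 = +22.51 cm.
Lens 2: 1/d_i2 = 1/f₂ − 1/d_o2 = 1/(10.8) − 1/(22.51) = 0.04817, so d_i2 = 20.8 cm.
The final image is real, 20.8 cm to the right of lens 2 (overall magnification ≈ 0.36).

20.8 cm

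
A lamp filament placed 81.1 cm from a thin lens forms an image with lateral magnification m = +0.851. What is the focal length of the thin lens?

f = -463 cm (diverging)

m = −d_i/d_o ⇒ d_i = −m·d_o = −(+0.851)·(81.1) = -69.02 cm.
1/f = 1/d_o + 1/d_i = 1/(81.1) + 1/(-69.02) = -0.002158, so f = -463 cm.
Since f is negative, the thin lens is diverging.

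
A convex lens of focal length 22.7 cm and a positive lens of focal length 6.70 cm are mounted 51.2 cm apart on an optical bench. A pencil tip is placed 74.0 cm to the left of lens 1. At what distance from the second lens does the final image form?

Lens 1: 1/d_i1 = 1/f₁ − 1/d_o1 = 1/(22.7) − 1/(74.0) = 0.03054, so d_i1 = 32.74 cm.
The intermediate image is 32.74 cm to the right of lens 1, which is 51.2 − (32.74) = 18.46 cm to the left of lens 2, so d_o2 = +18.46 cm.
Lens 2: 1/d_i2 = 1/f₂ − 1/d_o2 = 1/(6.70) − 1/(18.46) = 0.09508, so d_i2 = 10.5 cm.
The final image is real, 10.5 cm to the right of lens 2 (overall magnification ≈ 0.25).

10.5 cm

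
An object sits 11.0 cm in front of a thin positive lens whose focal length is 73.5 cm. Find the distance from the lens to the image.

Lens equation: 1/q = 1/f − 1/p = 1/(73.50) − 1/(11.0) = 0.01361 − 0.09091 = -0.07730, so q = -12.9 cm.
The image is virtual, upright and enlarged, on the same side as the object.

12.9 cm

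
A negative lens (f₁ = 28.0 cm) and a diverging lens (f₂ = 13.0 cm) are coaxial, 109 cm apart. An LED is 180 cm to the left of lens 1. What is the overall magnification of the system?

f₁ = −28.0 cm (diverging).
Lens 1: 1/d_i1 = 1/(-28.0) − 1/(180) = -0.04127, so d_i1 = -24.23 cm; m₁ = −d_i1/d_o1 = +0.1346.
d_o2 = 109 − (-24.23) = 133.2 cm.
f₂ = −13.0 cm (diverging).
Lens 2: 1/d_i2 = 1/(-13.0) − 1/(133.2) = -0.08443, so d_i2 = -11.84 cm; m₂ = −d_i2/d_o2 = +0.08892.
m = m₁·m₂ = (+0.1346)(+0.08892) = +0.0120.

m = +0.0120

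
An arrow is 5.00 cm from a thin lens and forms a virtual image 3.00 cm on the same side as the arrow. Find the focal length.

f = -7.50 cm (diverging)

Virtual image ⇒ d_i = −3.00 cm.
1/f = 1/d_o + 1/d_i = 1/(5.00) + 1/(-3.00) = -0.1333, so f = -7.50 cm.
Since f is negative, the thin lens is diverging.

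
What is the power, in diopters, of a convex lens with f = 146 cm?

f = 146 cm = 1.46 m.
P = 1/f = 1/(1.46 m) = +0.685 D.

P = +0.685 D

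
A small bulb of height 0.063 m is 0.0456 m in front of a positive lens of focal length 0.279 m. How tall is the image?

1/d_i = 1/f − 1/d_o = 1/(0.2790) − 1/(0.0456) = -18.35, so d_i = -0.05451 m.
m = −d_i/d_o = +1.195.
|h_i| = |m|·h_o = 1.195 × 0.063 = 0.0753 m. The image is virtual, upright and enlarged, on the same side as the object.

0.0753 m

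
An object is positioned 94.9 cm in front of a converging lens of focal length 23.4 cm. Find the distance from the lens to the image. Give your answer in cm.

31.1 cm

Thin-lens equation: 1/q = 1/f − 1/p = 1/(23.40) − 1/(94.9) = 0.04274 − 0.01054 = 0.03220, so q = 31.1 cm.
The image is real, inverted and reduced, on the far side of the lens.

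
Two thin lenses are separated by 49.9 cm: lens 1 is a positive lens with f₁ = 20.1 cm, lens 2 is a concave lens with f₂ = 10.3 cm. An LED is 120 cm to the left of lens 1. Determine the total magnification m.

m = -0.0575

Lens 1: 1/d_i1 = 1/(20.1) − 1/(120) = 0.04142, so d_i1 = 24.14 cm; m₁ = −d_i1/d_o1 = -0.2012.
d_o2 = 49.9 − (24.14) = 25.76 cm.
f₂ = −10.3 cm (diverging).
Lens 2: 1/d_i2 = 1/(-10.3) − 1/(25.76) = -0.1359, so d_i2 = -7.358 cm; m₂ = −d_i2/d_o2 = +0.2856.
m = m₁·m₂ = (-0.2012)(+0.2856) = -0.0575.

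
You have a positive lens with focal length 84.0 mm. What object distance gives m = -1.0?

168 mm

m = −d_i/d_o ⇒ d_i = −m·d_o.
1/f = 1/d_o + 1/d_i = 1/d_o − 1/(m·d_o) = (1 − 1/m)/d_o, so d_o = f(1 − 1/m) = (84.00)(1 − 1/(-1.0)) = 168 mm.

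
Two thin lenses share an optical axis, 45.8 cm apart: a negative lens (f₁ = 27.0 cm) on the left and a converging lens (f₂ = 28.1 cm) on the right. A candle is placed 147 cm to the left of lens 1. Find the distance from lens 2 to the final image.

47.6 cm

Lens 1 is diverging, so f₁ = −27.0 cm.
Lens 1: 1/d_i1 = 1/f₁ − 1/d_o1 = 1/(-27.0) − 1/(147) = -0.04384, so d_i1 = -22.81 cm.
The intermediate image is 22.81 cm to the left of lens 1 (virtual), which is 45.8 − (-22.81) = 68.61 cm to the left of lens 2, so d_o2 = +68.61 cm.
Lens 2: 1/d_i2 = 1/f₂ − 1/d_o2 = 1/(28.1) − 1/(68.61) = 0.02101, so d_i2 = 47.6 cm.
The final image is real, 47.6 cm to the right of lens 2 (overall magnification ≈ -0.11).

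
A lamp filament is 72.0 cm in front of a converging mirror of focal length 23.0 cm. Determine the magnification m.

1/d_i = 1/f − 1/d_o = 1/(23.00) − 1/(72.0) = 0.02959, so d_i = 33.80 cm.
m = −d_i/d_o = −(33.80)/(72.0) = -0.469.
The image is real, inverted and reduced, in front of the mirror.

m = -0.469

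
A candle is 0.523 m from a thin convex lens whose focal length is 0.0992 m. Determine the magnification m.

1/d_i = 1/f − 1/d_o = 1/(0.09920) − 1/(0.523) = 8.169, so d_i = 0.1224 m.
m = −d_i/d_o = −(0.1224)/(0.523) = -0.234.
The image is real, inverted and reduced, on the far side of the lens.

m = -0.234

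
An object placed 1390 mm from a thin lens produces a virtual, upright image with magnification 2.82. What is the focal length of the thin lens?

f = 2150 mm (converging)

m = −d_i/d_o ⇒ d_i = −m·d_o = −(+2.82)·(1390) = -3920 mm.
1/f = 1/d_o + 1/d_i = 1/(1390) + 1/(-3920) = 0.0004643, so f = 2150 mm.
Since f is positive, the thin lens is converging.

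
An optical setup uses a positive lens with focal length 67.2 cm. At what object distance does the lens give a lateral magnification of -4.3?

m = −d_i/d_o ⇒ d_i = −m·d_o.
1/f = 1/d_o + 1/d_i = 1/d_o − 1/(m·d_o) = (1 − 1/m)/d_o, so d_o = f(1 − 1/m) = (67.20)(1 − 1/(-4.3)) = 82.8 cm.

82.8 cm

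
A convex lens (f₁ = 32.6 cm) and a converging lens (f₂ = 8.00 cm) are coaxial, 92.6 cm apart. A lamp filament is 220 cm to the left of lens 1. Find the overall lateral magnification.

m = +0.0300

Lens 1: 1/d_i1 = 1/(32.6) − 1/(220) = 0.02613, so d_i1 = 38.27 cm; m₁ = −d_i1/d_o1 = -0.1740.
d_o2 = 92.6 − (38.27) = 54.33 cm.
Lens 2: 1/d_i2 = 1/(8.00) − 1/(54.33) = 0.1066, so d_i2 = 9.381 cm; m₂ = −d_i2/d_o2 = -0.1727.
m = m₁·m₂ = (-0.1740)(-0.1727) = +0.0300.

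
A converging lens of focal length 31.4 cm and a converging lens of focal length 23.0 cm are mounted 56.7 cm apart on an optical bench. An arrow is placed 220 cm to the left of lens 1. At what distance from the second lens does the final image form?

Lens 1: 1/d_i1 = 1/f₁ − 1/d_o1 = 1/(31.4) − 1/(220) = 0.02730, so d_i1 = 36.63 cm.
The intermediate image is 36.63 cm to the right of lens 1, which is 56.7 − (36.63) = 20.07 cm to the left of lens 2, so d_o2 = +20.07 cm.
Lens 2: 1/d_i2 = 1/f₂ − 1/d_o2 = 1/(23.0) − 1/(20.07) = -0.006347, so d_i2 = -158 cm.
The final image is virtual, 158 cm to the left of lens 2 (overall magnification ≈ -1.3).

158 cm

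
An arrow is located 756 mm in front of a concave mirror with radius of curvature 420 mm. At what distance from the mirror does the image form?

f = R/2 = 420/2 = 210.0 mm.
Mirror equation: 1/v = 1/f − 1/u = 1/(210.0) − 1/(756) = 0.004762 − 0.001323 = 0.003439, so v = 291 mm.
The image is real, inverted and reduced, in front of the mirror.

291 mm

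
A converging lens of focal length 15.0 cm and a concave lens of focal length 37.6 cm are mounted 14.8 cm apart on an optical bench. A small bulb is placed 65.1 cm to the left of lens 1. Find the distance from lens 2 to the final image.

Lens 1: 1/d_i1 = 1/f₁ − 1/d_o1 = 1/(15.0) − 1/(65.1) = 0.05131, so d_i1 = 19.49 cm.
The intermediate image is 19.49 cm to the right of lens 1, which lies 4.690 cm to the right of lens 2 — a virtual object — so d_o2 = −4.690 cm.
Lens 2 is diverging, so f₂ = −37.6 cm.
Lens 2: 1/d_i2 = 1/f₂ − 1/d_o2 = 1/(-37.6) − 1/(-4.690) = 0.1866, so d_i2 = 5.36 cm.
The final image is real, 5.36 cm to the right of lens 2 (overall magnification ≈ -0.34).

5.36 cm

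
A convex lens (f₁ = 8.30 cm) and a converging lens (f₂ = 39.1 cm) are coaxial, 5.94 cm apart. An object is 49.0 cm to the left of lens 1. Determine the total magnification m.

Lens 1: 1/d_i1 = 1/(8.30) − 1/(49.0) = 0.1001, so d_i1 = 9.993 cm; m₁ = −d_i1/d_o1 = -0.2039.
d_o2 = 5.94 − (9.993) = -4.053 cm (virtual object).
Lens 2: 1/d_i2 = 1/(39.1) − 1/(-4.053) = 0.2723, so d_i2 = 3.672 cm; m₂ = −d_i2/d_o2 = +0.9061.
m = m₁·m₂ = (-0.2039)(+0.9061) = -0.185.

m = -0.185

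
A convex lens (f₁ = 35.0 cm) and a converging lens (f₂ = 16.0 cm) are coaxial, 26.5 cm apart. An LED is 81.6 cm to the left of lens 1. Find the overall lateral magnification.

Lens 1: 1/d_i1 = 1/(35.0) − 1/(81.6) = 0.01632, so d_i1 = 61.29 cm; m₁ = −d_i1/d_o1 = -0.7511.
d_o2 = 26.5 − (61.29) = -34.79 cm (virtual object).
Lens 2: 1/d_i2 = 1/(16.0) − 1/(-34.79) = 0.09124, so d_i2 = 10.96 cm; m₂ = −d_i2/d_o2 = +0.3150.
m = m₁·m₂ = (-0.7511)(+0.3150) = -0.237.

m = -0.237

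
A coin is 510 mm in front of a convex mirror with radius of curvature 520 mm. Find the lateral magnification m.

f = R/2 = 520/2 = 260.0 mm; for a convex mirror, f = -260.0 mm.
1/d_i = 1/f − 1/d_o = 1/(-260.0) − 1/(510) = -0.005807, so d_i = -172.2 mm.
m = −d_i/d_o = −(-172.2)/(510) = +0.338.
The image is virtual, upright and reduced, behind the mirror.

m = +0.338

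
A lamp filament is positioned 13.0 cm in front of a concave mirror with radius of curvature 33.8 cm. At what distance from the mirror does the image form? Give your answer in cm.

56.3 cm

f = R/2 = 33.8/2 = 16.90 cm.
Mirror equation: 1/s_i = 1/f − 1/s_o = 1/(16.90) − 1/(13.0) = 0.05917 − 0.07692 = -0.01775, so s_i = -56.3 cm.
The image is virtual, upright and enlarged, behind the mirror.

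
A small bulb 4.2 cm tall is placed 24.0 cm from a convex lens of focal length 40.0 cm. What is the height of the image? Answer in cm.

10.5 cm

1/d_i = 1/f − 1/d_o = 1/(40.00) − 1/(24.0) = -0.01667, so d_i = -60.00 cm.
m = −d_i/d_o = +2.500.
|h_i| = |m|·h_o = 2.500 × 4.2 = 10.5 cm. The image is virtual, upright and enlarged, on the same side as the object.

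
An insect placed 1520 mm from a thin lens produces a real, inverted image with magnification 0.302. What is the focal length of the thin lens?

f = 353 mm (converging)

m = −d_i/d_o ⇒ d_i = −m·d_o = −(-0.302)·(1520) = 459.0 mm.
1/f = 1/d_o + 1/d_i = 1/(1520) + 1/(459.0) = 0.002837, so f = 353 mm.
Since f is positive, the thin lens is converging.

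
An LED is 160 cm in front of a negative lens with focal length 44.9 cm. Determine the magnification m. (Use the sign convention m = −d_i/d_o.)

m = +0.219

For a negative lens, f = -44.9 cm.
1/d_i = 1/f − 1/d_o = 1/(-44.90) − 1/(160) = -0.02852, so d_i = -35.06 cm.
m = −d_i/d_o = −(-35.06)/(160) = +0.219.
The image is virtual, upright and reduced, on the same side as the object.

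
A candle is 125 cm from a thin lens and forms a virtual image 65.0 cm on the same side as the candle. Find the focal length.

f = -135 cm (diverging)

Virtual image ⇒ d_i = −65.0 cm.
1/f = 1/d_o + 1/d_i = 1/(125) + 1/(-65.0) = -0.007385, so f = -135 cm.
Since f is negative, the thin lens is diverging.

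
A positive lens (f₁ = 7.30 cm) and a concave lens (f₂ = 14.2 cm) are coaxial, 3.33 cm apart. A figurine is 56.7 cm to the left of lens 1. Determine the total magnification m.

Lens 1: 1/d_i1 = 1/(7.30) − 1/(56.7) = 0.1193, so d_i1 = 8.379 cm; m₁ = −d_i1/d_o1 = -0.1478.
d_o2 = 3.33 − (8.379) = -5.049 cm (virtual object).
f₂ = −14.2 cm (diverging).
Lens 2: 1/d_i2 = 1/(-14.2) − 1/(-5.049) = 0.1276, so d_i2 = 7.835 cm; m₂ = −d_i2/d_o2 = +1.552.
m = m₁·m₂ = (-0.1478)(+1.552) = -0.229.

m = -0.229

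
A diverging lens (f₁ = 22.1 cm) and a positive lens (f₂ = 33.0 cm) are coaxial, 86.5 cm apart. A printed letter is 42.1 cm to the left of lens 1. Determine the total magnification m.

m = -0.167

f₁ = −22.1 cm (diverging).
Lens 1: 1/d_i1 = 1/(-22.1) − 1/(42.1) = -0.06900, so d_i1 = -14.49 cm; m₁ = −d_i1/d_o1 = +0.3442.
d_o2 = 86.5 − (-14.49) = 101.0 cm.
Lens 2: 1/d_i2 = 1/(33.0) − 1/(101.0) = 0.02040, so d_i2 = 49.01 cm; m₂ = −d_i2/d_o2 = -0.4853.
m = m₁·m₂ = (+0.3442)(-0.4853) = -0.167.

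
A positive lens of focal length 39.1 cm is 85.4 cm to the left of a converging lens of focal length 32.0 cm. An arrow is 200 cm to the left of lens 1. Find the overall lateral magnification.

Lens 1: 1/d_i1 = 1/(39.1) − 1/(200) = 0.02058, so d_i1 = 48.60 cm; m₁ = −d_i1/d_o1 = -0.2430.
d_o2 = 85.4 − (48.60) = 36.80 cm.
Lens 2: 1/d_i2 = 1/(32.0) − 1/(36.80) = 0.004076, so d_i2 = 245.3 cm; m₂ = −d_i2/d_o2 = -6.667.
m = m₁·m₂ = (-0.2430)(-6.667) = +1.62.

m = +1.62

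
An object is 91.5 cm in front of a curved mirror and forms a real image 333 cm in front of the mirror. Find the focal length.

Real image ⇒ d_i = +333 cm.
1/f = 1/d_o + 1/d_i = 1/(91.5) + 1/(333) = 0.01393, so f = 71.8 cm.
Since f is positive, the curved mirror is concave.

f = 71.8 cm (concave)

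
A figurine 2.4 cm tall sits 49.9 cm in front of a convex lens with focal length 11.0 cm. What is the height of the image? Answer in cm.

1/d_i = 1/f − 1/d_o = 1/(11.00) − 1/(49.9) = 0.07087, so d_i = 14.11 cm.
m = −d_i/d_o = -0.2828.
|h_i| = |m|·h_o = 0.2828 × 2.4 = 0.679 cm. The image is real, inverted and reduced, on the far side of the lens.

0.679 cm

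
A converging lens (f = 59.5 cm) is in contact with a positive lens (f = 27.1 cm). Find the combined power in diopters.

P₁ = 1/f₁ = 1/(0.595 m) = +1.681 D; P₂ = 1/f₂ = 1/(0.271 m) = +3.690 D.
For thin lenses in contact, P = P₁ + P₂ = (+1.681) + (+3.690) = +5.37 D.

P = +5.37 D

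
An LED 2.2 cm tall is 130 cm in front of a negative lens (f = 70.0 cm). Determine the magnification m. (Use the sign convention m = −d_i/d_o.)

m = +0.350

For a negative lens, f = -70.0 cm.
1/d_i = 1/f − 1/d_o = 1/(-70.00) − 1/(130) = -0.02198, so d_i = -45.50 cm.
m = −d_i/d_o = −(-45.50)/(130) = +0.350.
The image is virtual, upright and reduced, on the same side as the object.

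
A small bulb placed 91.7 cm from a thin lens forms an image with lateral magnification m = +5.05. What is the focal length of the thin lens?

f = 114 cm (converging)

m = −d_i/d_o ⇒ d_i = −m·d_o = −(+5.05)·(91.7) = -463.1 cm.
1/f = 1/d_o + 1/d_i = 1/(91.7) + 1/(-463.1) = 0.008746, so f = 114 cm.
Since f is positive, the thin lens is converging.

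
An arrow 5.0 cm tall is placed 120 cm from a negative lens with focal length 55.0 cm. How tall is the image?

For a negative lens, f = -55.0 cm.
1/d_i = 1/f − 1/d_o = 1/(-55.00) − 1/(120) = -0.02652, so d_i = -37.71 cm.
m = −d_i/d_o = +0.3143.
|h_i| = |m|·h_o = 0.3143 × 5.0 = 1.57 cm. The image is virtual, upright and reduced, on the same side as the object.

1.57 cm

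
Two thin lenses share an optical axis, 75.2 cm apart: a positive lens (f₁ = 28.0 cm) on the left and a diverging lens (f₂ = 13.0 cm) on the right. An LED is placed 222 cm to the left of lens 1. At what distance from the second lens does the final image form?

Lens 1: 1/d_i1 = 1/f₁ − 1/d_o1 = 1/(28.0) − 1/(222) = 0.03121, so d_i1 = 32.04 cm.
The intermediate image is 32.04 cm to the right of lens 1, which is 75.2 − (32.04) = 43.16 cm to the left of lens 2, so d_o2 = +43.16 cm.
Lens 2 is diverging, so f₂ = −13.0 cm.
Lens 2: 1/d_i2 = 1/f₂ − 1/d_o2 = 1/(-13.0) − 1/(43.16) = -0.1001, so d_i2 = -9.99 cm.
The final image is virtual, 9.99 cm to the left of lens 2 (overall magnification ≈ -0.033).

9.99 cm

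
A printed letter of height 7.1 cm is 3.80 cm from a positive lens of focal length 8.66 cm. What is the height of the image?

12.7 cm

1/d_i = 1/f − 1/d_o = 1/(8.660) − 1/(3.80) = -0.1477, so d_i = -6.771 cm.
m = −d_i/d_o = +1.782.
|h_i| = |m|·h_o = 1.782 × 7.1 = 12.7 cm. The image is virtual, upright and enlarged, on the same side as the object.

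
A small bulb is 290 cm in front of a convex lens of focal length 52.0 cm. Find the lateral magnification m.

m = -0.218

1/d_i = 1/f − 1/d_o = 1/(52.00) − 1/(290) = 0.01578, so d_i = 63.36 cm.
m = −d_i/d_o = −(63.36)/(290) = -0.218.
The image is real, inverted and reduced, on the far side of the lens.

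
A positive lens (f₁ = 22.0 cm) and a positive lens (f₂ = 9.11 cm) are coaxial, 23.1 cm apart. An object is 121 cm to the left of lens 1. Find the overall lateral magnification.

Lens 1: 1/d_i1 = 1/(22.0) − 1/(121) = 0.03719, so d_i1 = 26.89 cm; m₁ = −d_i1/d_o1 = -0.2222.
d_o2 = 23.1 − (26.89) = -3.790 cm (virtual object).
Lens 2: 1/d_i2 = 1/(9.11) − 1/(-3.790) = 0.3736, so d_i2 = 2.677 cm; m₂ = −d_i2/d_o2 = +0.7062.
m = m₁·m₂ = (-0.2222)(+0.7062) = -0.157.

m = -0.157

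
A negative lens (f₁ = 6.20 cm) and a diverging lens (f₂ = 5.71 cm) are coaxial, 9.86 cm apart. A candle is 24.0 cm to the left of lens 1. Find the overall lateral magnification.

f₁ = −6.20 cm (diverging).
Lens 1: 1/d_i1 = 1/(-6.20) − 1/(24.0) = -0.2030, so d_i1 = -4.927 cm; m₁ = −d_i1/d_o1 = +0.2053.
d_o2 = 9.86 − (-4.927) = 14.79 cm.
f₂ = −5.71 cm (diverging).
Lens 2: 1/d_i2 = 1/(-5.71) − 1/(14.79) = -0.2427, so d_i2 = -4.120 cm; m₂ = −d_i2/d_o2 = +0.2785.
m = m₁·m₂ = (+0.2053)(+0.2785) = +0.0572.

m = +0.0572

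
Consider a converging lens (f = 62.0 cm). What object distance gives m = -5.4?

73.5 cm

m = −d_i/d_o ⇒ d_i = −m·d_o.
1/f = 1/d_o + 1/d_i = 1/d_o − 1/(m·d_o) = (1 − 1/m)/d_o, so d_o = f(1 − 1/m) = (62.00)(1 − 1/(-5.4)) = 73.5 cm.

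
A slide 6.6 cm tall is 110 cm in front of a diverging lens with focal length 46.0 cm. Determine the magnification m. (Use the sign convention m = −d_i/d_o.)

For a diverging lens, f = -46.0 cm.
1/d_i = 1/f − 1/d_o = 1/(-46.00) − 1/(110) = -0.03083, so d_i = -32.44 cm.
m = −d_i/d_o = −(-32.44)/(110) = +0.295.
The image is virtual, upright and reduced, on the same side as the object.

m = +0.295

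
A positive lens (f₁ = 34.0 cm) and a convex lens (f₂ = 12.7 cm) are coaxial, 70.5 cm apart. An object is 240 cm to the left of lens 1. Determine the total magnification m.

m = +0.115

Lens 1: 1/d_i1 = 1/(34.0) − 1/(240) = 0.02525, so d_i1 = 39.61 cm; m₁ = −d_i1/d_o1 = -0.1650.
d_o2 = 70.5 − (39.61) = 30.89 cm.
Lens 2: 1/d_i2 = 1/(12.7) − 1/(30.89) = 0.04637, so d_i2 = 21.57 cm; m₂ = −d_i2/d_o2 = -0.6982.
m = m₁·m₂ = (-0.1650)(-0.6982) = +0.115.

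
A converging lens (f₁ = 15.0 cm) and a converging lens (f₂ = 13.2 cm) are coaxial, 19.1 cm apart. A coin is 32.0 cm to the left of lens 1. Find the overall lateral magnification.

m = -0.521

Lens 1: 1/d_i1 = 1/(15.0) − 1/(32.0) = 0.03542, so d_i1 = 28.24 cm; m₁ = −d_i1/d_o1 = -0.8825.
d_o2 = 19.1 − (28.24) = -9.140 cm (virtual object).
Lens 2: 1/d_i2 = 1/(13.2) − 1/(-9.140) = 0.1852, so d_i2 = 5.401 cm; m₂ = −d_i2/d_o2 = +0.5909.
m = m₁·m₂ = (-0.8825)(+0.5909) = -0.521.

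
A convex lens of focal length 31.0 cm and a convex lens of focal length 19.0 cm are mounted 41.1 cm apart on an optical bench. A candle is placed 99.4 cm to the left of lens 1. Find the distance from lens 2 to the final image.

3.27 cm

Lens 1: 1/d_i1 = 1/f₁ − 1/d_o1 = 1/(31.0) − 1/(99.4) = 0.02220, so d_i1 = 45.05 cm.
The intermediate image is 45.05 cm to the right of lens 1, which lies 3.950 cm to the right of lens 2 — a virtual object — so d_o2 = −3.950 cm.
Lens 2: 1/d_i2 = 1/f₂ − 1/d_o2 = 1/(19.0) − 1/(-3.950) = 0.3058, so d_i2 = 3.27 cm.
The final image is real, 3.27 cm to the right of lens 2 (overall magnification ≈ -0.38).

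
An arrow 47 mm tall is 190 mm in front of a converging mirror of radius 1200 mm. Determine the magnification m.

m = +1.46

f = R/2 = 1200/2 = 600.0 mm.
1/d_i = 1/f − 1/d_o = 1/(600.0) − 1/(190) = -0.003596, so d_i = -278.0 mm.
m = −d_i/d_o = −(-278.0)/(190) = +1.46.
The image is virtual, upright and enlarged, behind the mirror.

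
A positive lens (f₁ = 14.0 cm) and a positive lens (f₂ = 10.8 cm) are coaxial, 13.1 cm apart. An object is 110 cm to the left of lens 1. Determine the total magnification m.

m = -0.115

Lens 1: 1/d_i1 = 1/(14.0) − 1/(110) = 0.06234, so d_i1 = 16.04 cm; m₁ = −d_i1/d_o1 = -0.1458.
d_o2 = 13.1 − (16.04) = -2.940 cm (virtual object).
Lens 2: 1/d_i2 = 1/(10.8) − 1/(-2.940) = 0.4327, so d_i2 = 2.311 cm; m₂ = −d_i2/d_o2 = +0.7860.
m = m₁·m₂ = (-0.1458)(+0.7860) = -0.115.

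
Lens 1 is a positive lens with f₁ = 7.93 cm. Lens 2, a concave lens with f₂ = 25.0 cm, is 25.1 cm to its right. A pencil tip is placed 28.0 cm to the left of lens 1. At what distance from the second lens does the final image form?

Lens 1: 1/d_i1 = 1/f₁ − 1/d_o1 = 1/(7.93) − 1/(28.0) = 0.09039, so d_i1 = 11.06 cm.
The intermediate image is 11.06 cm to the right of lens 1, which is 25.1 − (11.06) = 14.04 cm to the left of lens 2, so d_o2 = +14.04 cm.
Lens 2 is diverging, so f₂ = −25.0 cm.
Lens 2: 1/d_i2 = 1/f₂ − 1/d_o2 = 1/(-25.0) − 1/(14.04) = -0.1112, so d_i2 = -8.99 cm.
The final image is virtual, 8.99 cm to the left of lens 2 (overall magnification ≈ -0.25).

8.99 cm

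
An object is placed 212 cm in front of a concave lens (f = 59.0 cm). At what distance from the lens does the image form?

46.2 cm

For a concave lens, f = -59.0 cm.
Thin-lens equation: 1/s_i = 1/f − 1/s_o = 1/(-59.00) − 1/(212) = -0.01695 − 0.004717 = -0.02167, so s_i = -46.2 cm.
The image is virtual, upright and reduced, on the same side as the object.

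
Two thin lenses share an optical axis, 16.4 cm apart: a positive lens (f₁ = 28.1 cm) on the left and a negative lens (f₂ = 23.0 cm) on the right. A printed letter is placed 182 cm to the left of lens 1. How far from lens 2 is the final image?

Lens 1: 1/d_i1 = 1/f₁ − 1/d_o1 = 1/(28.1) − 1/(182) = 0.03009, so d_i1 = 33.23 cm.
The intermediate image is 33.23 cm to the right of lens 1, which lies 16.83 cm to the right of lens 2 — a virtual object — so d_o2 = −16.83 cm.
Lens 2 is diverging, so f₂ = −23.0 cm.
Lens 2: 1/d_i2 = 1/f₂ − 1/d_o2 = 1/(-23.0) − 1/(-16.83) = 0.01594, so d_i2 = 62.7 cm.
The final image is real, 62.7 cm to the right of lens 2 (overall magnification ≈ -0.68).

62.7 cm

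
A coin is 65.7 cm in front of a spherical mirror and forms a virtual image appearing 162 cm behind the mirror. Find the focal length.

Virtual image ⇒ d_i = −162 cm.
1/f = 1/d_o + 1/d_i = 1/(65.7) + 1/(-162) = 0.009048, so f = 111 cm.
Since f is positive, the spherical mirror is concave.

f = 111 cm (concave)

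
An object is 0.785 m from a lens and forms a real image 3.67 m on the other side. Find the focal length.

Real image ⇒ d_i = +3.67 m.
1/f = 1/d_o + 1/d_i = 1/(0.785) + 1/(3.67) = 1.546, so f = 0.647 m.
Since f is positive, the lens is converging.

f = 0.647 m (converging)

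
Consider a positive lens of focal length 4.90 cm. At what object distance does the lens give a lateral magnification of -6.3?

m = −d_i/d_o ⇒ d_i = −m·d_o.
1/f = 1/d_o + 1/d_i = 1/d_o − 1/(m·d_o) = (1 − 1/m)/d_o, so d_o = f(1 − 1/m) = (4.900)(1 − 1/(-6.3)) = 5.68 cm.

5.68 cm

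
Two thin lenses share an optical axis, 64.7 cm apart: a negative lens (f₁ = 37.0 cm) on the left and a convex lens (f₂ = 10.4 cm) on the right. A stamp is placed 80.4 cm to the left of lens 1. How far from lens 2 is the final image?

11.8 cm

Lens 1 is diverging, so f₁ = −37.0 cm.
Lens 1: 1/d_i1 = 1/f₁ − 1/d_o1 = 1/(-37.0) − 1/(80.4) = -0.03946, so d_i1 = -25.34 cm.
The intermediate image is 25.34 cm to the left of lens 1 (virtual), which is 64.7 − (-25.34) = 90.04 cm to the left of lens 2, so d_o2 = +90.04 cm.
Lens 2: 1/d_i2 = 1/f₂ − 1/d_o2 = 1/(10.4) − 1/(90.04) = 0.08505, so d_i2 = 11.8 cm.
The final image is real, 11.8 cm to the right of lens 2 (overall magnification ≈ -0.041).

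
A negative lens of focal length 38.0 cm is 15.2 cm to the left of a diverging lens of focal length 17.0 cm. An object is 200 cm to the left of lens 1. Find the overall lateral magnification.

m = +0.0423

f₁ = −38.0 cm (diverging).
Lens 1: 1/d_i1 = 1/(-38.0) − 1/(200) = -0.03132, so d_i1 = -31.93 cm; m₁ = −d_i1/d_o1 = +0.1596.
d_o2 = 15.2 − (-31.93) = 47.13 cm.
f₂ = −17.0 cm (diverging).
Lens 2: 1/d_i2 = 1/(-17.0) − 1/(47.13) = -0.08004, so d_i2 = -12.49 cm; m₂ = −d_i2/d_o2 = +0.2651.
m = m₁·m₂ = (+0.1596)(+0.2651) = +0.0423.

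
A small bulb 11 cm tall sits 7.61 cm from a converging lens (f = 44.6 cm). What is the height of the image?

1/d_i = 1/f − 1/d_o = 1/(44.60) − 1/(7.61) = -0.1090, so d_i = -9.176 cm.
m = −d_i/d_o = +1.206.
|h_i| = |m|·h_o = 1.206 × 11 = 13.3 cm. The image is virtual, upright and enlarged, on the same side as the object.

13.3 cm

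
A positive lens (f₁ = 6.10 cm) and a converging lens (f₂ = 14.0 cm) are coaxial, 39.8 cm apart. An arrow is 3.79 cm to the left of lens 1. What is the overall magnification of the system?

m = -1.03

Lens 1: 1/d_i1 = 1/(6.10) − 1/(3.79) = -0.09992, so d_i1 = -10.01 cm; m₁ = −d_i1/d_o1 = +2.641.
d_o2 = 39.8 − (-10.01) = 49.81 cm.
Lens 2: 1/d_i2 = 1/(14.0) − 1/(49.81) = 0.05135, so d_i2 = 19.47 cm; m₂ = −d_i2/d_o2 = -0.3910.
m = m₁·m₂ = (+2.641)(-0.3910) = -1.03.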